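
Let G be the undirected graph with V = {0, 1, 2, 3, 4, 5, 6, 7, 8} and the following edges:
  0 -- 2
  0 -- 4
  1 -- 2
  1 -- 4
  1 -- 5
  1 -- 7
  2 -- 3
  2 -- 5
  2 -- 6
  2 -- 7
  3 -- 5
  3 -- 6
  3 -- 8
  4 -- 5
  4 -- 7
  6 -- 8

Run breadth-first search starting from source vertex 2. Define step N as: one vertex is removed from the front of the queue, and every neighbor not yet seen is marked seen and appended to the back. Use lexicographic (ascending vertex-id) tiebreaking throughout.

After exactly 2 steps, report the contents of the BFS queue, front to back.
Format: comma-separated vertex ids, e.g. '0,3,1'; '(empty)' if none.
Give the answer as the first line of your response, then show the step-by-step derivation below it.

1,3,5,6,7,4

step 1: dequeue 2; queue=[0,1,3,5,6,7]; order=2
step 2: dequeue 0; queue=[1,3,5,6,7,4]; order=2,0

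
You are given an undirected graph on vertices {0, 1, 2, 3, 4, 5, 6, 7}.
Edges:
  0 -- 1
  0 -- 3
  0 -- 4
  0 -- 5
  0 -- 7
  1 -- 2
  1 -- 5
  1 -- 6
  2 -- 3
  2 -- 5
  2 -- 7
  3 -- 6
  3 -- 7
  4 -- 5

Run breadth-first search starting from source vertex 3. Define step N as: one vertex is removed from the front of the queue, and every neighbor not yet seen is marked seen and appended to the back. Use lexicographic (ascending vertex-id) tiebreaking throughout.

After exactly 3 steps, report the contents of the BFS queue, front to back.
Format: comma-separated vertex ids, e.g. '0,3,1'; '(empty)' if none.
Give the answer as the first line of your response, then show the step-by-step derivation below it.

6,7,1,4,5

step 1: dequeue 3; queue=[0,2,6,7]; order=3
step 2: dequeue 0; queue=[2,6,7,1,4,5]; order=3,0
step 3: dequeue 2; queue=[6,7,1,4,5]; order=3,0,2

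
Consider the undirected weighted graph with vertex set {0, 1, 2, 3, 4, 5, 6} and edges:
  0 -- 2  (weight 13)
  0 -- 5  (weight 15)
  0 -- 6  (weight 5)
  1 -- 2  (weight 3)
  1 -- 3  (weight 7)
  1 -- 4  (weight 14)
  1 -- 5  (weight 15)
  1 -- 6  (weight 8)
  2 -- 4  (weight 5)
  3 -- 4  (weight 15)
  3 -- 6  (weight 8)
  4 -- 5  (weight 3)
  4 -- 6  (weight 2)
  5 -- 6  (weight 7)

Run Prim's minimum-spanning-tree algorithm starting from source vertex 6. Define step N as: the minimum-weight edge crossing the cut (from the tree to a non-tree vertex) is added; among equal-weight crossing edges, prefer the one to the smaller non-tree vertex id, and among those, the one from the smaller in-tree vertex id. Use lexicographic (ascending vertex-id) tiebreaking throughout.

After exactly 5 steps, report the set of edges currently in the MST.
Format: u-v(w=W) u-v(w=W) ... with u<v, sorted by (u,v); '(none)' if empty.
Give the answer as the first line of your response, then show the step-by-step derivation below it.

0-6(w=5) 1-2(w=3) 2-4(w=5) 4-5(w=3) 4-6(w=2)

step 1: add edge 4-6 (w=2); MST = {4-6(w=2)}
step 2: add edge 4-5 (w=3); MST = {4-5(w=3) 4-6(w=2)}
step 3: add edge 0-6 (w=5); MST = {0-6(w=5) 4-5(w=3) 4-6(w=2)}
step 4: add edge 2-4 (w=5); MST = {0-6(w=5) 2-4(w=5) 4-5(w=3) 4-6(w=2)}
step 5: add edge 1-2 (w=3); MST = {0-6(w=5) 1-2(w=3) 2-4(w=5) 4-5(w=3) 4-6(w=2)}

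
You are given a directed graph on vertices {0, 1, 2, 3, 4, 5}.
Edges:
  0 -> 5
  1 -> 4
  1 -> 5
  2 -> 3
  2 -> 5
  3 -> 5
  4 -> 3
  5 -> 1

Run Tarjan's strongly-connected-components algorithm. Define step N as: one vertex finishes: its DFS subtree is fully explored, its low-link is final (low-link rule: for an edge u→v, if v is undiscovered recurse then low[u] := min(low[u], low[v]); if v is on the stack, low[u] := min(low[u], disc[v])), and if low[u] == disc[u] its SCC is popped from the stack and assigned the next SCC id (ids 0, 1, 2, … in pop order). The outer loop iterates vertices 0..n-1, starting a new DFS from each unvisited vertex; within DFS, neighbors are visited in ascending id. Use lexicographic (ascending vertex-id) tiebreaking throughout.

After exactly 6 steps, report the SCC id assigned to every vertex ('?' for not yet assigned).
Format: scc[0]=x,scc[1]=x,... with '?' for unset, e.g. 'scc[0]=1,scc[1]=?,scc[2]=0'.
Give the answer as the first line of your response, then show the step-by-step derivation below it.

scc[0]=1,scc[1]=0,scc[2]=2,scc[3]=0,scc[4]=0,scc[5]=0

step 1: low=(low[0]=0,low[1]=2,low[2]=?,low[3]=1,low[4]=3,low[5]=1); scc=(scc[0]=?,scc[1]=?,scc[2]=?,scc[3]=?,scc[4]=?,scc[5]=?)
step 2: low=(low[0]=0,low[1]=2,low[2]=?,low[3]=1,low[4]=1,low[5]=1); scc=(scc[0]=?,scc[1]=?,scc[2]=?,scc[3]=?,scc[4]=?,scc[5]=?)
step 3: low=(low[0]=0,low[1]=1,low[2]=?,low[3]=1,low[4]=1,low[5]=1); scc=(scc[0]=?,scc[1]=?,scc[2]=?,scc[3]=?,scc[4]=?,scc[5]=?)
step 4: low=(low[0]=0,low[1]=1,low[2]=?,low[3]=1,low[4]=1,low[5]=1); scc=(scc[0]=?,scc[1]=0,scc[2]=?,scc[3]=0,scc[4]=0,scc[5]=0)
step 5: low=(low[0]=0,low[1]=1,low[2]=?,low[3]=1,low[4]=1,low[5]=1); scc=(scc[0]=1,scc[1]=0,scc[2]=?,scc[3]=0,scc[4]=0,scc[5]=0)
step 6: low=(low[0]=0,low[1]=1,low[2]=5,low[3]=1,low[4]=1,low[5]=1); scc=(scc[0]=1,scc[1]=0,scc[2]=2,scc[3]=0,scc[4]=0,scc[5]=0)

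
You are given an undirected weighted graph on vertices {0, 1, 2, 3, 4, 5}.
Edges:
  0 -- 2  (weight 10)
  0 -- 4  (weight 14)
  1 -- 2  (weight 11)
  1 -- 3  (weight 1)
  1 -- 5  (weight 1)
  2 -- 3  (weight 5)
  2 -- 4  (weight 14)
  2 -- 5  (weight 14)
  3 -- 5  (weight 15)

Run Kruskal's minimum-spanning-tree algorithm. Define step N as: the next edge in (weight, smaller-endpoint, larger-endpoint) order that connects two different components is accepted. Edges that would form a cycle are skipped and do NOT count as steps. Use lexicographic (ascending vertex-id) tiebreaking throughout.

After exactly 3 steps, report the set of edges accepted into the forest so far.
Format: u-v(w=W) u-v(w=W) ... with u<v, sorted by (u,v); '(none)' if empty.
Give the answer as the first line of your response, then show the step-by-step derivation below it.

1-3(w=1) 1-5(w=1) 2-3(w=5)

step 1: add edge 1-3 (w=1); MST = {1-3(w=1)}
step 2: add edge 1-5 (w=1); MST = {1-3(w=1) 1-5(w=1)}
step 3: add edge 2-3 (w=5); MST = {1-3(w=1) 1-5(w=1) 2-3(w=5)}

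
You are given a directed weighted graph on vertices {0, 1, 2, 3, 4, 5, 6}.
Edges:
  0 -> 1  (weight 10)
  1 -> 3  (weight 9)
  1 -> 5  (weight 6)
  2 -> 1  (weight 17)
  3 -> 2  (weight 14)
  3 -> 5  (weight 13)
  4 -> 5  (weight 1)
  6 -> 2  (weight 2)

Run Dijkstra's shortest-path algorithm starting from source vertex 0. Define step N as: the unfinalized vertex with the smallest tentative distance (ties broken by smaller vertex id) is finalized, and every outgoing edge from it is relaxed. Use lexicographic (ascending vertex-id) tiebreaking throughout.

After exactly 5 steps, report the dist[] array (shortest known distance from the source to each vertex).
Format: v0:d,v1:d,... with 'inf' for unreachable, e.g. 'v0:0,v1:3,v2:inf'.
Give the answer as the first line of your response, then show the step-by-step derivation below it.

v0:0,v1:10,v2:33,v3:19,v4:inf,v5:16,v6:inf

step 1: dist = v0:0,v1:10,v2:inf,v3:inf,v4:inf,v5:inf,v6:inf
step 2: dist = v0:0,v1:10,v2:inf,v3:19,v4:inf,v5:16,v6:inf
step 3: dist = v0:0,v1:10,v2:inf,v3:19,v4:inf,v5:16,v6:inf
step 4: dist = v0:0,v1:10,v2:33,v3:19,v4:inf,v5:16,v6:inf
step 5: dist = v0:0,v1:10,v2:33,v3:19,v4:inf,v5:16,v6:inf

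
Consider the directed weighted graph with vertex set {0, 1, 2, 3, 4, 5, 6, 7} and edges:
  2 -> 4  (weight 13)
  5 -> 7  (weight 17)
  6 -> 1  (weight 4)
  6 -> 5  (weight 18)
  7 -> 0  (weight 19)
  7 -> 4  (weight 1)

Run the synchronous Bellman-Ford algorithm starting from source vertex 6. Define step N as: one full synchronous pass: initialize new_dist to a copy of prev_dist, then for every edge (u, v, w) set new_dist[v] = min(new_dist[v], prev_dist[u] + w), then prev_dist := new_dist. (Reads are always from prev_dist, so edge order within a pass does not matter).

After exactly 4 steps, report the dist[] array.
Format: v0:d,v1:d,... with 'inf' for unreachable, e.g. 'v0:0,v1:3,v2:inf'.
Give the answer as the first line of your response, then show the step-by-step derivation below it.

v0:54,v1:4,v2:inf,v3:inf,v4:36,v5:18,v6:0,v7:35

step 1: dist = v0:inf,v1:4,v2:inf,v3:inf,v4:inf,v5:18,v6:0,v7:inf
step 2: dist = v0:inf,v1:4,v2:inf,v3:inf,v4:inf,v5:18,v6:0,v7:35
step 3: dist = v0:54,v1:4,v2:inf,v3:inf,v4:36,v5:18,v6:0,v7:35
step 4: dist = v0:54,v1:4,v2:inf,v3:inf,v4:36,v5:18,v6:0,v7:35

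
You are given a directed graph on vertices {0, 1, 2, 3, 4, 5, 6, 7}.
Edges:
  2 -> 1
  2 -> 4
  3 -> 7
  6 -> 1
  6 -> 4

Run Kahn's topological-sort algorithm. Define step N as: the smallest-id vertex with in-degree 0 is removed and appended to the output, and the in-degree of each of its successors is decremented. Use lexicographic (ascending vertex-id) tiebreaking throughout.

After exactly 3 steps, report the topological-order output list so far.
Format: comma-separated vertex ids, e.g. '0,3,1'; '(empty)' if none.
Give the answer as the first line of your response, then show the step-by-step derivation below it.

0,2,3

step 1: output 0; order=[0]; indeg=(0,2,0,0,2,0,0,1)
step 2: output 2; order=[0,2]; indeg=(0,1,0,0,1,0,0,1)
step 3: output 3; order=[0,2,3]; indeg=(0,1,0,0,1,0,0,0)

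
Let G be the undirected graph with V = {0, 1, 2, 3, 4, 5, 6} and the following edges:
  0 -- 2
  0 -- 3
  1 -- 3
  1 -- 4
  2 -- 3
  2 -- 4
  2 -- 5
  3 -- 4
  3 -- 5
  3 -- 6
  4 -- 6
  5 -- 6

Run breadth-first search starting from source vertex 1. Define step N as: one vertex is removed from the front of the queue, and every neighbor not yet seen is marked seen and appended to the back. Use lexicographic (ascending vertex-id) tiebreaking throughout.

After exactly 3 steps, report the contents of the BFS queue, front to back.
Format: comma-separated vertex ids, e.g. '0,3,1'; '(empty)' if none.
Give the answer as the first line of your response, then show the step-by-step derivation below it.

0,2,5,6

step 1: dequeue 1; queue=[3,4]; order=1
step 2: dequeue 3; queue=[4,0,2,5,6]; order=1,3
step 3: dequeue 4; queue=[0,2,5,6]; order=1,3,4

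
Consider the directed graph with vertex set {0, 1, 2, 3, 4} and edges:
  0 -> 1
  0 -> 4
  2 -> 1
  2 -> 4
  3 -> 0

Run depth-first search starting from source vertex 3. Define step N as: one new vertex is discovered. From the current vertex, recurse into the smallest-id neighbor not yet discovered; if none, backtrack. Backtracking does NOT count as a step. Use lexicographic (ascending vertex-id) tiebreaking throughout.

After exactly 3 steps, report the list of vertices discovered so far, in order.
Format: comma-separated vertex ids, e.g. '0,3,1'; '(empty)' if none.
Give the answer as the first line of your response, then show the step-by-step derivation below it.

3,0,1

step 1: discover 3; path=3; order=3
step 2: discover 0; path=3>0; order=3,0
step 3: discover 1; path=3>0>1; order=3,0,1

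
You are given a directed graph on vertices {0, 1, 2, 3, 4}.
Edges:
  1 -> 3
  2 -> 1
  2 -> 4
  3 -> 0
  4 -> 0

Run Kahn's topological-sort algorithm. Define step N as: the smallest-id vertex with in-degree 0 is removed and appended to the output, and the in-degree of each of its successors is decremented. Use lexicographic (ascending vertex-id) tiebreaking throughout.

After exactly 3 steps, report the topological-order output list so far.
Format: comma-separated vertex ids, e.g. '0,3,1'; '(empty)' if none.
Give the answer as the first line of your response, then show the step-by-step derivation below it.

2,1,3

step 1: output 2; order=[2]; indeg=(2,0,0,1,0)
step 2: output 1; order=[2,1]; indeg=(2,0,0,0,0)
step 3: output 3; order=[2,1,3]; indeg=(1,0,0,0,0)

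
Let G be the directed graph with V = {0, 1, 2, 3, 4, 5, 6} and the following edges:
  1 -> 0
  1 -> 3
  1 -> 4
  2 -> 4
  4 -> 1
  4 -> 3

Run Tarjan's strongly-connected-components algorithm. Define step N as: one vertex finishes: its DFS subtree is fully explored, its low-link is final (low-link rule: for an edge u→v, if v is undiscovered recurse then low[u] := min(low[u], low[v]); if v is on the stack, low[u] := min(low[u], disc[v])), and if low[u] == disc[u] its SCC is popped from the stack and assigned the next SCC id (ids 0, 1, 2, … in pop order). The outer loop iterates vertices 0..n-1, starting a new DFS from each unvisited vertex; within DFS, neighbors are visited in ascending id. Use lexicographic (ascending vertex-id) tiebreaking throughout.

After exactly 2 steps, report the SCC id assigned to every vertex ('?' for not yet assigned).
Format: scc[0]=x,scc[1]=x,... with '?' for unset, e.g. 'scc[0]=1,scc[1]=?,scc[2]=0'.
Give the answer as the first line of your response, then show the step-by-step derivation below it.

scc[0]=0,scc[1]=?,scc[2]=?,scc[3]=1,scc[4]=?,scc[5]=?,scc[6]=?

step 1: low=(low[0]=0,low[1]=?,low[2]=?,low[3]=?,low[4]=?,low[5]=?,low[6]=?); scc=(scc[0]=0,scc[1]=?,scc[2]=?,scc[3]=?,scc[4]=?,scc[5]=?,scc[6]=?)
step 2: low=(low[0]=0,low[1]=1,low[2]=?,low[3]=2,low[4]=?,low[5]=?,low[6]=?); scc=(scc[0]=0,scc[1]=?,scc[2]=?,scc[3]=1,scc[4]=?,scc[5]=?,scc[6]=?)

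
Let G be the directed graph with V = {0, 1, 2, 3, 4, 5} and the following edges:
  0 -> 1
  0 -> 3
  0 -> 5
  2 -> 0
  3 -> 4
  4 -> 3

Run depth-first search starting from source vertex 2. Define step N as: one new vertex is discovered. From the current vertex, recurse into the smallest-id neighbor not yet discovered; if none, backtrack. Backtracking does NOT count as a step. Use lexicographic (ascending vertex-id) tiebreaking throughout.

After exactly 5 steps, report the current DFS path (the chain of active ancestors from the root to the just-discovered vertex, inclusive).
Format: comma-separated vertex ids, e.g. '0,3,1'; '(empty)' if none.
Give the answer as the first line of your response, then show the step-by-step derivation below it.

2,0,3,4

step 1: discover 2; path=2; order=2
step 2: discover 0; path=2>0; order=2,0
step 3: discover 1; path=2>0>1; order=2,0,1
step 4: discover 3; path=2>0>3; order=2,0,1,3
step 5: discover 4; path=2>0>3>4; order=2,0,1,3,4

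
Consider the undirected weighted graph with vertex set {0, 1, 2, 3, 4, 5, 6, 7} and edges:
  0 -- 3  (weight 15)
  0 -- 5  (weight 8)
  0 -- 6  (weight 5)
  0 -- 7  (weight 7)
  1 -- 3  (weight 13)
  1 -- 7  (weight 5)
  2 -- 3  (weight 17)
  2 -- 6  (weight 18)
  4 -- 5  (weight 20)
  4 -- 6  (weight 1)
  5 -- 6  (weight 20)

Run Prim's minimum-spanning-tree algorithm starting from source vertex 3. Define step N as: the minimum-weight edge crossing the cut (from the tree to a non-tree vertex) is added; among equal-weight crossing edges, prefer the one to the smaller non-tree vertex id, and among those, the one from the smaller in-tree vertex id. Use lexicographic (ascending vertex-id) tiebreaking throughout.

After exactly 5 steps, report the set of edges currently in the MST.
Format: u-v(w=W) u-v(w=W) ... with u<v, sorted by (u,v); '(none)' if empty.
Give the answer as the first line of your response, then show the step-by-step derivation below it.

0-6(w=5) 0-7(w=7) 1-3(w=13) 1-7(w=5) 4-6(w=1)

step 1: add edge 1-3 (w=13); MST = {1-3(w=13)}
step 2: add edge 1-7 (w=5); MST = {1-3(w=13) 1-7(w=5)}
step 3: add edge 0-7 (w=7); MST = {0-7(w=7) 1-3(w=13) 1-7(w=5)}
step 4: add edge 0-6 (w=5); MST = {0-6(w=5) 0-7(w=7) 1-3(w=13) 1-7(w=5)}
step 5: add edge 4-6 (w=1); MST = {0-6(w=5) 0-7(w=7) 1-3(w=13) 1-7(w=5) 4-6(w=1)}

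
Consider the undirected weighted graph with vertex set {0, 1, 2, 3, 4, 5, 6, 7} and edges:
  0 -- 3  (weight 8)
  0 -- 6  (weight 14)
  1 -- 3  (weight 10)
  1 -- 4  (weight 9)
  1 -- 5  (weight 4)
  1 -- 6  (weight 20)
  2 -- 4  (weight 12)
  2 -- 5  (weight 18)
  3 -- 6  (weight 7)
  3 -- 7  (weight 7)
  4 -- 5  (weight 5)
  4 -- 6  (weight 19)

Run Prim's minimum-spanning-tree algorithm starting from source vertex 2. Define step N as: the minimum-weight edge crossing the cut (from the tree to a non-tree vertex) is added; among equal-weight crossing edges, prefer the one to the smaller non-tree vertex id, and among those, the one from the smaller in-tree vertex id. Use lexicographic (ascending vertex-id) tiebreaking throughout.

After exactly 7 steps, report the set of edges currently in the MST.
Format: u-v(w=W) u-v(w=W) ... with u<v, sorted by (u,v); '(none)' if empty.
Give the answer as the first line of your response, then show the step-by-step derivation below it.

0-3(w=8) 1-3(w=10) 1-5(w=4) 2-4(w=12) 3-6(w=7) 3-7(w=7) 4-5(w=5)

step 1: add edge 2-4 (w=12); MST = {2-4(w=12)}
step 2: add edge 4-5 (w=5); MST = {2-4(w=12) 4-5(w=5)}
step 3: add edge 1-5 (w=4); MST = {1-5(w=4) 2-4(w=12) 4-5(w=5)}
step 4: add edge 1-3 (w=10); MST = {1-3(w=10) 1-5(w=4) 2-4(w=12) 4-5(w=5)}
step 5: add edge 3-6 (w=7); MST = {1-3(w=10) 1-5(w=4) 2-4(w=12) 3-6(w=7) 4-5(w=5)}
step 6: add edge 3-7 (w=7); MST = {1-3(w=10) 1-5(w=4) 2-4(w=12) 3-6(w=7) 3-7(w=7) 4-5(w=5)}
step 7: add edge 0-3 (w=8); MST = {0-3(w=8) 1-3(w=10) 1-5(w=4) 2-4(w=12) 3-6(w=7) 3-7(w=7) 4-5(w=5)}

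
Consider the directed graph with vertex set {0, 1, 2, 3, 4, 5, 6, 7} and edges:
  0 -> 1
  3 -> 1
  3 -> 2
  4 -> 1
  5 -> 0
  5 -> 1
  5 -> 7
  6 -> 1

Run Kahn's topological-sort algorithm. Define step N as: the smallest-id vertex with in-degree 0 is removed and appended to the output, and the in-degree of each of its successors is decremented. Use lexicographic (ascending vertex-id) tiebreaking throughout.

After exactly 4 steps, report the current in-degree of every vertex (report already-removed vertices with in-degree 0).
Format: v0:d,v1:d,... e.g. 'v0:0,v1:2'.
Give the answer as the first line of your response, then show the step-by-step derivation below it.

v0:0,v1:2,v2:0,v3:0,v4:0,v5:0,v6:0,v7:0

step 1: output 3; order=[3]; indeg=(1,4,0,0,0,0,0,1)
step 2: output 2; order=[3,2]; indeg=(1,4,0,0,0,0,0,1)
step 3: output 4; order=[3,2,4]; indeg=(1,3,0,0,0,0,0,1)
step 4: output 5; order=[3,2,4,5]; indeg=(0,2,0,0,0,0,0,0)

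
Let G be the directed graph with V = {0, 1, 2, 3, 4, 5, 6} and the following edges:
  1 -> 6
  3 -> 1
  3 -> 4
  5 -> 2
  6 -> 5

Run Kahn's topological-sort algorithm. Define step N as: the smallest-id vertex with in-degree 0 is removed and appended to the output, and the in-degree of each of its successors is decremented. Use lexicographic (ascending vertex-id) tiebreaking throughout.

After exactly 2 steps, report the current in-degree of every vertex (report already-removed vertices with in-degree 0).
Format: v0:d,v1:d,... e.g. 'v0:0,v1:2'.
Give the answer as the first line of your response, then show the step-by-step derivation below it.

v0:0,v1:0,v2:1,v3:0,v4:0,v5:1,v6:1

step 1: output 0; order=[0]; indeg=(0,1,1,0,1,1,1)
step 2: output 3; order=[0,3]; indeg=(0,0,1,0,0,1,1)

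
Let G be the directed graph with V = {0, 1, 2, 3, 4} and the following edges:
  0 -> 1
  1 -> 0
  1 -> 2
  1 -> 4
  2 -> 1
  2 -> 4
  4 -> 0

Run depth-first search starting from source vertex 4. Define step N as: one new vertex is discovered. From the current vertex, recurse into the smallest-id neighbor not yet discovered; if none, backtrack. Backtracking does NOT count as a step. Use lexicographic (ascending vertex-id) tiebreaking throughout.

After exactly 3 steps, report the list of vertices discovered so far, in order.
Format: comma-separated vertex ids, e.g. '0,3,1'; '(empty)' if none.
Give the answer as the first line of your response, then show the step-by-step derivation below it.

4,0,1

step 1: discover 4; path=4; order=4
step 2: discover 0; path=4>0; order=4,0
step 3: discover 1; path=4>0>1; order=4,0,1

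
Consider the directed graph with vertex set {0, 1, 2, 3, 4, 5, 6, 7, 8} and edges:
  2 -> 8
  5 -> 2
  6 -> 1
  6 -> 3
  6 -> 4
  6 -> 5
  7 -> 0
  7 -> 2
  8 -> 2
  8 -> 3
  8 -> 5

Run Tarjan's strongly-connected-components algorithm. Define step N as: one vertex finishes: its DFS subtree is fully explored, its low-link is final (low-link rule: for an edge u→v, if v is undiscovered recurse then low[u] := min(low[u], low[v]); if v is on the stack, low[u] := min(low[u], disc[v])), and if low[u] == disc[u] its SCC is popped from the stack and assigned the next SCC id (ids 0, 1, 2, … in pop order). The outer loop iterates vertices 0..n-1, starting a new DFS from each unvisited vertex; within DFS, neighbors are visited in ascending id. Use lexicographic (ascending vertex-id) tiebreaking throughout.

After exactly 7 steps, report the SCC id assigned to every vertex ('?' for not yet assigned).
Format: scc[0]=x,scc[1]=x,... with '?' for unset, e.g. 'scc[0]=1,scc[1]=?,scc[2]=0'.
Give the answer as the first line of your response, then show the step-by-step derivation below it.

scc[0]=0,scc[1]=1,scc[2]=3,scc[3]=2,scc[4]=4,scc[5]=3,scc[6]=?,scc[7]=?,scc[8]=3

step 1: low=(low[0]=0,low[1]=?,low[2]=?,low[3]=?,low[4]=?,low[5]=?,low[6]=?,low[7]=?,low[8]=?); scc=(scc[0]=0,scc[1]=?,scc[2]=?,scc[3]=?,scc[4]=?,scc[5]=?,scc[6]=?,scc[7]=?,scc[8]=?)
step 2: low=(low[0]=0,low[1]=1,low[2]=?,low[3]=?,low[4]=?,low[5]=?,low[6]=?,low[7]=?,low[8]=?); scc=(scc[0]=0,scc[1]=1,scc[2]=?,scc[3]=?,scc[4]=?,scc[5]=?,scc[6]=?,scc[7]=?,scc[8]=?)
step 3: low=(low[0]=0,low[1]=1,low[2]=2,low[3]=4,low[4]=?,low[5]=?,low[6]=?,low[7]=?,low[8]=2); scc=(scc[0]=0,scc[1]=1,scc[2]=?,scc[3]=2,scc[4]=?,scc[5]=?,scc[6]=?,scc[7]=?,scc[8]=?)
step 4: low=(low[0]=0,low[1]=1,low[2]=2,low[3]=4,low[4]=?,low[5]=2,low[6]=?,low[7]=?,low[8]=2); scc=(scc[0]=0,scc[1]=1,scc[2]=?,scc[3]=2,scc[4]=?,scc[5]=?,scc[6]=?,scc[7]=?,scc[8]=?)
step 5: low=(low[0]=0,low[1]=1,low[2]=2,low[3]=4,low[4]=?,low[5]=2,low[6]=?,low[7]=?,low[8]=2); scc=(scc[0]=0,scc[1]=1,scc[2]=?,scc[3]=2,scc[4]=?,scc[5]=?,scc[6]=?,scc[7]=?,scc[8]=?)
step 6: low=(low[0]=0,low[1]=1,low[2]=2,low[3]=4,low[4]=?,low[5]=2,low[6]=?,low[7]=?,low[8]=2); scc=(scc[0]=0,scc[1]=1,scc[2]=3,scc[3]=2,scc[4]=?,scc[5]=3,scc[6]=?,scc[7]=?,scc[8]=3)
step 7: low=(low[0]=0,low[1]=1,low[2]=2,low[3]=4,low[4]=6,low[5]=2,low[6]=?,low[7]=?,low[8]=2); scc=(scc[0]=0,scc[1]=1,scc[2]=3,scc[3]=2,scc[4]=4,scc[5]=3,scc[6]=?,scc[7]=?,scc[8]=3)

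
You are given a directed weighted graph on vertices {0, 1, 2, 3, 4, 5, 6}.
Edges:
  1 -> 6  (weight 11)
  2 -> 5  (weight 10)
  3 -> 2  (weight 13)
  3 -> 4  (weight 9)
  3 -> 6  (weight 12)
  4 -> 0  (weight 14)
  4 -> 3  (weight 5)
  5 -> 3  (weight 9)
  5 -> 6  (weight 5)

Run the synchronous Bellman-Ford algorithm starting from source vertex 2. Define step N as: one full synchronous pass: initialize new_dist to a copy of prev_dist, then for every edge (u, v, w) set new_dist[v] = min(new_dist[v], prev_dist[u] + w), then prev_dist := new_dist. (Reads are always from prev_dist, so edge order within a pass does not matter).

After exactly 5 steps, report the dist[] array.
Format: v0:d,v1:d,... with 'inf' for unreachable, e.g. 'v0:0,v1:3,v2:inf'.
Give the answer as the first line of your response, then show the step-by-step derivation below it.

v0:42,v1:inf,v2:0,v3:19,v4:28,v5:10,v6:15

step 1: dist = v0:inf,v1:inf,v2:0,v3:inf,v4:inf,v5:10,v6:inf
step 2: dist = v0:inf,v1:inf,v2:0,v3:19,v4:inf,v5:10,v6:15
step 3: dist = v0:inf,v1:inf,v2:0,v3:19,v4:28,v5:10,v6:15
step 4: dist = v0:42,v1:inf,v2:0,v3:19,v4:28,v5:10,v6:15
step 5: dist = v0:42,v1:inf,v2:0,v3:19,v4:28,v5:10,v6:15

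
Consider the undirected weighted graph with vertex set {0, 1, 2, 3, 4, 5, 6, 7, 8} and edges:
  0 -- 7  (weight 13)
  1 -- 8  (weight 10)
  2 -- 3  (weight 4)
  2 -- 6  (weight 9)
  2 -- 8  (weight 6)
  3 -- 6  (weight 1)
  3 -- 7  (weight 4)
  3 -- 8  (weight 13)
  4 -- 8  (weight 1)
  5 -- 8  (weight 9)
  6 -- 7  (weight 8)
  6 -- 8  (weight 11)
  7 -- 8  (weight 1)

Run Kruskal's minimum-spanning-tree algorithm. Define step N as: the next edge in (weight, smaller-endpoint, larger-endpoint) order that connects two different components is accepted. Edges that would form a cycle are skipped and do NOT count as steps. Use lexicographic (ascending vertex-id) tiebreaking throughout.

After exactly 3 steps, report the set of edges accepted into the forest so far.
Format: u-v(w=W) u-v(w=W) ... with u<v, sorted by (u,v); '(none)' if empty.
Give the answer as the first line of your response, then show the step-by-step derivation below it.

3-6(w=1) 4-8(w=1) 7-8(w=1)

step 1: add edge 3-6 (w=1); MST = {3-6(w=1)}
step 2: add edge 4-8 (w=1); MST = {3-6(w=1) 4-8(w=1)}
step 3: add edge 7-8 (w=1); MST = {3-6(w=1) 4-8(w=1) 7-8(w=1)}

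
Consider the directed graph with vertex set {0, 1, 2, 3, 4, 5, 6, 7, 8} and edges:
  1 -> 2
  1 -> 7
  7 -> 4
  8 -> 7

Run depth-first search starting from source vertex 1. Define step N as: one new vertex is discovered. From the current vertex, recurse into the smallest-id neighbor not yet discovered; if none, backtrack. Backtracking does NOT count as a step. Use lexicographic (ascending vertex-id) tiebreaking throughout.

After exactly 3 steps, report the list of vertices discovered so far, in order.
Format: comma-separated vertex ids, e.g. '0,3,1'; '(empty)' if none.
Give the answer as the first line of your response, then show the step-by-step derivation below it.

1,2,7

step 1: discover 1; path=1; order=1
step 2: discover 2; path=1>2; order=1,2
step 3: discover 7; path=1>7; order=1,2,7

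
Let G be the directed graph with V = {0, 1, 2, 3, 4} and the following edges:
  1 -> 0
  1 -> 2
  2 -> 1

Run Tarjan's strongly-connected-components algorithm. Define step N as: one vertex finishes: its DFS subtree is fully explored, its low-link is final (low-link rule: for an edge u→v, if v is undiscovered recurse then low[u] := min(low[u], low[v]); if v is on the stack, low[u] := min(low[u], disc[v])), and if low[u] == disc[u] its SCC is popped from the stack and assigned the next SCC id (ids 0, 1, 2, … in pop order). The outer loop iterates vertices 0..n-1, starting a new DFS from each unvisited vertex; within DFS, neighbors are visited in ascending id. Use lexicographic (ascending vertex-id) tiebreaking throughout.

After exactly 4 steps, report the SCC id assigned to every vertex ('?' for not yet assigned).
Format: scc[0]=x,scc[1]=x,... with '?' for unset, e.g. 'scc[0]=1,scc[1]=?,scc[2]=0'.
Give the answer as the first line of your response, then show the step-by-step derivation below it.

scc[0]=0,scc[1]=1,scc[2]=1,scc[3]=2,scc[4]=?

step 1: low=(low[0]=0,low[1]=?,low[2]=?,low[3]=?,low[4]=?); scc=(scc[0]=0,scc[1]=?,scc[2]=?,scc[3]=?,scc[4]=?)
step 2: low=(low[0]=0,low[1]=1,low[2]=1,low[3]=?,low[4]=?); scc=(scc[0]=0,scc[1]=?,scc[2]=?,scc[3]=?,scc[4]=?)
step 3: low=(low[0]=0,low[1]=1,low[2]=1,low[3]=?,low[4]=?); scc=(scc[0]=0,scc[1]=1,scc[2]=1,scc[3]=?,scc[4]=?)
step 4: low=(low[0]=0,low[1]=1,low[2]=1,low[3]=3,low[4]=?); scc=(scc[0]=0,scc[1]=1,scc[2]=1,scc[3]=2,scc[4]=?)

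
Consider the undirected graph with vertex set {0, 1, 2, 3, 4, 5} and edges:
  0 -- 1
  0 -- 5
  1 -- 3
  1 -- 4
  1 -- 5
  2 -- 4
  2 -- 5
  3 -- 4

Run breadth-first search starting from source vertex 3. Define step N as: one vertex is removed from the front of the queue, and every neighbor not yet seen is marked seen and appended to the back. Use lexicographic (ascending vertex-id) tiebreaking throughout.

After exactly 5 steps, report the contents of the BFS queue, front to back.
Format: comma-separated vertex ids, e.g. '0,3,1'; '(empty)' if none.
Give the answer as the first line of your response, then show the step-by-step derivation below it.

2

step 1: dequeue 3; queue=[1,4]; order=3
step 2: dequeue 1; queue=[4,0,5]; order=3,1
step 3: dequeue 4; queue=[0,5,2]; order=3,1,4
step 4: dequeue 0; queue=[5,2]; order=3,1,4,0
step 5: dequeue 5; queue=[2]; order=3,1,4,0,5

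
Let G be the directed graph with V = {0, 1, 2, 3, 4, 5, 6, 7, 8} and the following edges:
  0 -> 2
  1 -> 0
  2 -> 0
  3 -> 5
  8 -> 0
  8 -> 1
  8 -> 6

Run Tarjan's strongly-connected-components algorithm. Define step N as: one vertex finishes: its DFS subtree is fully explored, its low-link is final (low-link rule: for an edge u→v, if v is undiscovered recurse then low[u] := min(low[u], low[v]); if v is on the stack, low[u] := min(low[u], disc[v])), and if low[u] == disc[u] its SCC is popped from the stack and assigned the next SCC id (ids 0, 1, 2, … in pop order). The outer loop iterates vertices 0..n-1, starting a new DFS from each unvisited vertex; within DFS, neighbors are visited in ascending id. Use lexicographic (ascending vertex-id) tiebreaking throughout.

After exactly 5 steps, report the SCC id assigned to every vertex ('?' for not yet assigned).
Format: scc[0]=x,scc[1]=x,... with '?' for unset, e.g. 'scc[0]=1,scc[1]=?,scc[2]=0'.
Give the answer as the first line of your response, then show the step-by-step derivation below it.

scc[0]=0,scc[1]=1,scc[2]=0,scc[3]=3,scc[4]=?,scc[5]=2,scc[6]=?,scc[7]=?,scc[8]=?

step 1: low=(low[0]=0,low[1]=?,low[2]=0,low[3]=?,low[4]=?,low[5]=?,low[6]=?,low[7]=?,low[8]=?); scc=(scc[0]=?,scc[1]=?,scc[2]=?,scc[3]=?,scc[4]=?,scc[5]=?,scc[6]=?,scc[7]=?,scc[8]=?)
step 2: low=(low[0]=0,low[1]=?,low[2]=0,low[3]=?,low[4]=?,low[5]=?,low[6]=?,low[7]=?,low[8]=?); scc=(scc[0]=0,scc[1]=?,scc[2]=0,scc[3]=?,scc[4]=?,scc[5]=?,scc[6]=?,scc[7]=?,scc[8]=?)
step 3: low=(low[0]=0,low[1]=2,low[2]=0,low[3]=?,low[4]=?,low[5]=?,low[6]=?,low[7]=?,low[8]=?); scc=(scc[0]=0,scc[1]=1,scc[2]=0,scc[3]=?,scc[4]=?,scc[5]=?,scc[6]=?,scc[7]=?,scc[8]=?)
step 4: low=(low[0]=0,low[1]=2,low[2]=0,low[3]=3,low[4]=?,low[5]=4,low[6]=?,low[7]=?,low[8]=?); scc=(scc[0]=0,scc[1]=1,scc[2]=0,scc[3]=?,scc[4]=?,scc[5]=2,scc[6]=?,scc[7]=?,scc[8]=?)
step 5: low=(low[0]=0,low[1]=2,low[2]=0,low[3]=3,low[4]=?,low[5]=4,low[6]=?,low[7]=?,low[8]=?); scc=(scc[0]=0,scc[1]=1,scc[2]=0,scc[3]=3,scc[4]=?,scc[5]=2,scc[6]=?,scc[7]=?,scc[8]=?)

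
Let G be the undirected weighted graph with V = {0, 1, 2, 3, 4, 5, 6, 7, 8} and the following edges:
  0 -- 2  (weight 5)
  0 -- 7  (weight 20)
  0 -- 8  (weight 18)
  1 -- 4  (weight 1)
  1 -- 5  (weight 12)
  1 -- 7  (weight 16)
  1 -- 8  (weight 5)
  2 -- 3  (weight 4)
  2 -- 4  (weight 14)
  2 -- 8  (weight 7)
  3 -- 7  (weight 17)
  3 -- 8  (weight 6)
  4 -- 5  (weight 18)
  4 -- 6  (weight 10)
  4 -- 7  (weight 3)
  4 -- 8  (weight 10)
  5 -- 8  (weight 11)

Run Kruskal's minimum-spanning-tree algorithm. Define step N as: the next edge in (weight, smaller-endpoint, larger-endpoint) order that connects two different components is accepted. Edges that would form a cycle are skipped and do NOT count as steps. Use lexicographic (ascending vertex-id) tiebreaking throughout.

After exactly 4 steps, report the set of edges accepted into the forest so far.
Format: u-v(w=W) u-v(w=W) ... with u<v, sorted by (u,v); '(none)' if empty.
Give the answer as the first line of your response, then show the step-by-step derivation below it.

0-2(w=5) 1-4(w=1) 2-3(w=4) 4-7(w=3)

step 1: add edge 1-4 (w=1); MST = {1-4(w=1)}
step 2: add edge 4-7 (w=3); MST = {1-4(w=1) 4-7(w=3)}
step 3: add edge 2-3 (w=4); MST = {1-4(w=1) 2-3(w=4) 4-7(w=3)}
step 4: add edge 0-2 (w=5); MST = {0-2(w=5) 1-4(w=1) 2-3(w=4) 4-7(w=3)}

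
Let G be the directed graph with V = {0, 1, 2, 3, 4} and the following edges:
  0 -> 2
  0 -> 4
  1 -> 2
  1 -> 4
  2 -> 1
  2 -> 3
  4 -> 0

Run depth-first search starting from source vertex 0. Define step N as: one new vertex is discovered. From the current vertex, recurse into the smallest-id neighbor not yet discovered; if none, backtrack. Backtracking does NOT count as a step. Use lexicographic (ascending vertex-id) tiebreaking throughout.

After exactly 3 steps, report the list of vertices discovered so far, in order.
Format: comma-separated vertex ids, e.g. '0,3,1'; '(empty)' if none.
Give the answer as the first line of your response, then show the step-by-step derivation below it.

0,2,1

step 1: discover 0; path=0; order=0
step 2: discover 2; path=0>2; order=0,2
step 3: discover 1; path=0>2>1; order=0,2,1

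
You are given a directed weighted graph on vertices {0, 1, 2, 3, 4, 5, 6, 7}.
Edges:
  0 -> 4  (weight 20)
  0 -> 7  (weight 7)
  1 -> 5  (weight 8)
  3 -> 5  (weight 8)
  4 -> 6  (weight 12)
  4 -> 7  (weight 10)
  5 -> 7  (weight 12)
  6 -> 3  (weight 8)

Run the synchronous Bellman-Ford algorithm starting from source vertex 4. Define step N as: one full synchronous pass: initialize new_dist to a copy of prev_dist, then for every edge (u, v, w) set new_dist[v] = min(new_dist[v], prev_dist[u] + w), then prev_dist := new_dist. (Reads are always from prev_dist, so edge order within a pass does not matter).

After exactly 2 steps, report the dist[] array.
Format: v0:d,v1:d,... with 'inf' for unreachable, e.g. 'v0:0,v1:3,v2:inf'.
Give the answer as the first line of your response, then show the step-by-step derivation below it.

v0:inf,v1:inf,v2:inf,v3:20,v4:0,v5:inf,v6:12,v7:10

step 1: dist = v0:inf,v1:inf,v2:inf,v3:inf,v4:0,v5:inf,v6:12,v7:10
step 2: dist = v0:inf,v1:inf,v2:inf,v3:20,v4:0,v5:inf,v6:12,v7:10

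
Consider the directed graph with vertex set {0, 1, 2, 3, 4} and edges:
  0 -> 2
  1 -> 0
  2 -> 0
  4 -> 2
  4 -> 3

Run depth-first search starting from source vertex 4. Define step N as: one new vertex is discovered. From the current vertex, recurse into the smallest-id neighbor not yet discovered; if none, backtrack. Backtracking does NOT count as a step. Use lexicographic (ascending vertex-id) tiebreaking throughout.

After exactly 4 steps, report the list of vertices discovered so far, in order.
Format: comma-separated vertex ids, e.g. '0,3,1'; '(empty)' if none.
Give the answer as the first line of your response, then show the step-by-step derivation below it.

4,2,0,3

step 1: discover 4; path=4; order=4
step 2: discover 2; path=4>2; order=4,2
step 3: discover 0; path=4>2>0; order=4,2,0
step 4: discover 3; path=4>3; order=4,2,0,3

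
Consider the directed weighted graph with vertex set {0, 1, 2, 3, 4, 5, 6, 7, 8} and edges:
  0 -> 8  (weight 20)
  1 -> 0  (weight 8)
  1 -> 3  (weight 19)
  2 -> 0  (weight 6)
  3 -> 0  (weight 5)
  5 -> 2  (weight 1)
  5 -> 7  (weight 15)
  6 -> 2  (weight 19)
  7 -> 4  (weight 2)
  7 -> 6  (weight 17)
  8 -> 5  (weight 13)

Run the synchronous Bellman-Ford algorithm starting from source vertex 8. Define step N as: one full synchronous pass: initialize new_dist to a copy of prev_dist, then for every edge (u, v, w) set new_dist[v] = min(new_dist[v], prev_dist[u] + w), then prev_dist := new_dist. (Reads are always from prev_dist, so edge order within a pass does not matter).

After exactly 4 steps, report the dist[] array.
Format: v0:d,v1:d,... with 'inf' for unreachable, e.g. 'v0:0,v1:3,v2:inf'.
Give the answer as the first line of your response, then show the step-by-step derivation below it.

v0:20,v1:inf,v2:14,v3:inf,v4:30,v5:13,v6:45,v7:28,v8:0

step 1: dist = v0:inf,v1:inf,v2:inf,v3:inf,v4:inf,v5:13,v6:inf,v7:inf,v8:0
step 2: dist = v0:inf,v1:inf,v2:14,v3:inf,v4:inf,v5:13,v6:inf,v7:28,v8:0
step 3: dist = v0:20,v1:inf,v2:14,v3:inf,v4:30,v5:13,v6:45,v7:28,v8:0
step 4: dist = v0:20,v1:inf,v2:14,v3:inf,v4:30,v5:13,v6:45,v7:28,v8:0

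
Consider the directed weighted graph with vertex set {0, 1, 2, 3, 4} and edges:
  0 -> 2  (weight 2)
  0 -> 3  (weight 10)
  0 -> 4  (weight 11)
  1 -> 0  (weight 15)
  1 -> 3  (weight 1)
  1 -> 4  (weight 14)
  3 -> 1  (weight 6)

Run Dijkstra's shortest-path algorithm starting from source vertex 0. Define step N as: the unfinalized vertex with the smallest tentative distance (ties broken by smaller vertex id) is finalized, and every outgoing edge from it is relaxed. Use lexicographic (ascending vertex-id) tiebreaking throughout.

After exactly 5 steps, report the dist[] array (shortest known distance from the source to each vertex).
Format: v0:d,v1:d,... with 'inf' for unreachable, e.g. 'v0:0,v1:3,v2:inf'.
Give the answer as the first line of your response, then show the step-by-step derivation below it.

v0:0,v1:16,v2:2,v3:10,v4:11

step 1: dist = v0:0,v1:inf,v2:2,v3:10,v4:11
step 2: dist = v0:0,v1:inf,v2:2,v3:10,v4:11
step 3: dist = v0:0,v1:16,v2:2,v3:10,v4:11
step 4: dist = v0:0,v1:16,v2:2,v3:10,v4:11
step 5: dist = v0:0,v1:16,v2:2,v3:10,v4:11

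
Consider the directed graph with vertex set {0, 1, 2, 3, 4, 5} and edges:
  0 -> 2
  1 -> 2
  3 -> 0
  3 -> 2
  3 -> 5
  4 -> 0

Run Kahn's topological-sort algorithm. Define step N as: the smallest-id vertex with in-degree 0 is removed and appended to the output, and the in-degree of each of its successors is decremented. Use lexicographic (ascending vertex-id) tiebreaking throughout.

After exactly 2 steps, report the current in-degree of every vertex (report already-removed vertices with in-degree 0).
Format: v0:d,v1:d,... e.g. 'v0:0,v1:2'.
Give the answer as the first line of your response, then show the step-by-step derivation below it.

v0:1,v1:0,v2:1,v3:0,v4:0,v5:0

step 1: output 1; order=[1]; indeg=(2,0,2,0,0,1)
step 2: output 3; order=[1,3]; indeg=(1,0,1,0,0,0)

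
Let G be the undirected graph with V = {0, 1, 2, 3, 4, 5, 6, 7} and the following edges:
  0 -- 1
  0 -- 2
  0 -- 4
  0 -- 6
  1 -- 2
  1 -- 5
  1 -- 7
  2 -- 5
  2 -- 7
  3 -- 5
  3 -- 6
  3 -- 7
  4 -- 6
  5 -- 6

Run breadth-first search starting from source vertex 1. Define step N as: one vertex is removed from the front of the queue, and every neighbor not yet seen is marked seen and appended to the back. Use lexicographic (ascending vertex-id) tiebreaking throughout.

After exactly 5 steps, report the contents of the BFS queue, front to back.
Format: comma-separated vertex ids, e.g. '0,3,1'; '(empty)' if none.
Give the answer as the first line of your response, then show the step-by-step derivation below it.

4,6,3

step 1: dequeue 1; queue=[0,2,5,7]; order=1
step 2: dequeue 0; queue=[2,5,7,4,6]; order=1,0
step 3: dequeue 2; queue=[5,7,4,6]; order=1,0,2
step 4: dequeue 5; queue=[7,4,6,3]; order=1,0,2,5
step 5: dequeue 7; queue=[4,6,3]; order=1,0,2,5,7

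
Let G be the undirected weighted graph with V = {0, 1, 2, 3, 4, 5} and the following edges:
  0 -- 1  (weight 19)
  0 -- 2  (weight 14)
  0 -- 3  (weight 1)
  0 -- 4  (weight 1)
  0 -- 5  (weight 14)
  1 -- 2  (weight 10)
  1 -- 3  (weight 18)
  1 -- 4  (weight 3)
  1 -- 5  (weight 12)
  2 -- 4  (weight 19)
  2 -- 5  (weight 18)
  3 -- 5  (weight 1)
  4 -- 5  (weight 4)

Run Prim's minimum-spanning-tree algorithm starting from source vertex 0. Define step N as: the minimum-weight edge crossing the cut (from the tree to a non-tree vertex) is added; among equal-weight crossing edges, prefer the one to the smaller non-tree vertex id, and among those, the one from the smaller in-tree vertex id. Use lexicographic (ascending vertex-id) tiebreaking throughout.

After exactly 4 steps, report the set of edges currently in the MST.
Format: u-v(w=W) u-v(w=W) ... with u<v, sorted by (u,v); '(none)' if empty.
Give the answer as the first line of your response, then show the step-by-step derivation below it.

0-3(w=1) 0-4(w=1) 1-4(w=3) 3-5(w=1)

step 1: add edge 0-3 (w=1); MST = {0-3(w=1)}
step 2: add edge 0-4 (w=1); MST = {0-3(w=1) 0-4(w=1)}
step 3: add edge 3-5 (w=1); MST = {0-3(w=1) 0-4(w=1) 3-5(w=1)}
step 4: add edge 1-4 (w=3); MST = {0-3(w=1) 0-4(w=1) 1-4(w=3) 3-5(w=1)}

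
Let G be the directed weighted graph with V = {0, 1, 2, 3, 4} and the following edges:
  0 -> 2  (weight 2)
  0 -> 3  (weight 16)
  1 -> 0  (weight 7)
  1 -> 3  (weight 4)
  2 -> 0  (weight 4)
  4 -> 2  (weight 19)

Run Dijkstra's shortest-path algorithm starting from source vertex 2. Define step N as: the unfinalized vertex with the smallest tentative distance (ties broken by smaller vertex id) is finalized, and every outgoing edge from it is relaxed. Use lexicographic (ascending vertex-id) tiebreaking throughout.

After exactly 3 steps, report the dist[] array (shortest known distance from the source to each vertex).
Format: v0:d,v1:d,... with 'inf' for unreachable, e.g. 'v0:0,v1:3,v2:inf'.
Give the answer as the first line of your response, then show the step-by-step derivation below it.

v0:4,v1:inf,v2:0,v3:20,v4:inf

step 1: dist = v0:4,v1:inf,v2:0,v3:inf,v4:inf
step 2: dist = v0:4,v1:inf,v2:0,v3:20,v4:inf
step 3: dist = v0:4,v1:inf,v2:0,v3:20,v4:inf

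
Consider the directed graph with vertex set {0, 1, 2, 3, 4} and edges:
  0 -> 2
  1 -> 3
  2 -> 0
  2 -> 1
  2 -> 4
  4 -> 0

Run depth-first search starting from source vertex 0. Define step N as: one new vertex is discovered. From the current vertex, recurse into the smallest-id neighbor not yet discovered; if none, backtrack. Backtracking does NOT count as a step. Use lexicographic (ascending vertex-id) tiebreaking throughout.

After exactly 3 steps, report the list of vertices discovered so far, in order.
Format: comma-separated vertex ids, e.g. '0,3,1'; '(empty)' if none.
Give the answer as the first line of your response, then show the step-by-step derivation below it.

0,2,1

step 1: discover 0; path=0; order=0
step 2: discover 2; path=0>2; order=0,2
step 3: discover 1; path=0>2>1; order=0,2,1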